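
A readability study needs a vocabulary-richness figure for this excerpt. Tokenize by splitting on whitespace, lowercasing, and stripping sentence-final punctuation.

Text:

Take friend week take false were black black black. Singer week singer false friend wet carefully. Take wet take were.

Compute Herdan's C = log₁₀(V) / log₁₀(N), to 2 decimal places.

N = 20, V = 9.
log₁₀(V) = 0.954243, log₁₀(N) = 1.301030
C = 0.954243 / 1.301030 = 0.73

0.73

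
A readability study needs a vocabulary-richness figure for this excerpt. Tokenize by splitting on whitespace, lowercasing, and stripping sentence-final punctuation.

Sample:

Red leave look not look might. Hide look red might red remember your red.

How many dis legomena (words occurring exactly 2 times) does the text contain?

Frequencies: red:4, look:3, might:2, leave:1, not:1, hide:1, remember:1, your:1
Words with frequency 2: might

1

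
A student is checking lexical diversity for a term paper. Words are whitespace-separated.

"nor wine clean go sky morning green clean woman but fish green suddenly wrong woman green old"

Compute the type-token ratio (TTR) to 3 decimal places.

0.765

N = 17 tokens, V = 13 types.
TTR = V / N = 13 / 17 = 0.765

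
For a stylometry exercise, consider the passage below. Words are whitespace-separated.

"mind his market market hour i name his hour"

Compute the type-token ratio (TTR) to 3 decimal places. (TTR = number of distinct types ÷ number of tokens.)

0.667

N = 9 tokens, V = 6 types.
TTR = V / N = 6 / 9 = 0.667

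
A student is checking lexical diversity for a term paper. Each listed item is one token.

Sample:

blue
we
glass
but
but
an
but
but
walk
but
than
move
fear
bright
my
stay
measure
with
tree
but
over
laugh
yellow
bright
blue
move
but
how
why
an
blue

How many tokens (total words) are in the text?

Tokens: blue, we, glass, but, but, an, but, but, walk, but, than, move, fear, bright, my, stay, measure, with, tree, but, over, laugh, yellow, bright, blue, move, but, how, why, an, blue
N = 31

31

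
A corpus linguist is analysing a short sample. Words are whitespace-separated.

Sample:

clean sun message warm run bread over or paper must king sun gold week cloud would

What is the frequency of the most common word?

2

Frequencies: sun:2, clean:1, message:1, warm:1, run:1, bread:1, over:1, or:1, paper:1, must:1, king:1, gold:1, week:1, cloud:1, would:1
Most common: 'sun' with frequency 2.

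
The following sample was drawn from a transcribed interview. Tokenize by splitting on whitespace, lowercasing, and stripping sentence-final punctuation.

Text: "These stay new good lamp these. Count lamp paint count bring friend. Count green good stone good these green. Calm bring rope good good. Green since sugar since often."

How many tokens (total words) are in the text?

Tokens: these, stay, new, good, lamp, these, count, lamp, paint, count, bring, friend, count, green, good, stone, good, these, green, calm, bring, rope, good, good, green, since, sugar, since, often
N = 29

29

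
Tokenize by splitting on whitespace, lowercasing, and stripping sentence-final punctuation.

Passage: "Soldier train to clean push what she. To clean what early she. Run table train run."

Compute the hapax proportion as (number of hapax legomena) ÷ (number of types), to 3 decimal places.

0.400

Frequencies: train:2, to:2, clean:2, what:2, she:2, run:2, soldier:1, push:1, early:1, table:1
Hapax count = 4; type count = 10.
Ratio = 4 / 10 = 0.400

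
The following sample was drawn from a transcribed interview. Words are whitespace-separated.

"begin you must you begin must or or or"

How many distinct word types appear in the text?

Distinct types: {begin, must, or, you}
V = 4

4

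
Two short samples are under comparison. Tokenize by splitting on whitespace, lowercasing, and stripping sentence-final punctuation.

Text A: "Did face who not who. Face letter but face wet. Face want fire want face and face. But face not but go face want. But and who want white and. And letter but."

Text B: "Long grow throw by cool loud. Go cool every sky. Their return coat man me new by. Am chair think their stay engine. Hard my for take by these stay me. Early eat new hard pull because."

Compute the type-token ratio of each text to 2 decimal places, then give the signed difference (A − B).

-0.42

TTR(A) = 12/33 = 0.36
TTR(B) = 29/37 = 0.78
Difference = 0.36 − 0.78 = -0.42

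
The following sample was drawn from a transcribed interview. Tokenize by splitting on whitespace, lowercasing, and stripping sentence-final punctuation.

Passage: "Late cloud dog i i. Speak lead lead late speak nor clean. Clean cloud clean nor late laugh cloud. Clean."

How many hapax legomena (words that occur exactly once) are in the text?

2

Frequencies: clean:4, late:3, cloud:3, i:2, speak:2, lead:2, nor:2, dog:1, laugh:1
Hapax (freq=1): dog, laugh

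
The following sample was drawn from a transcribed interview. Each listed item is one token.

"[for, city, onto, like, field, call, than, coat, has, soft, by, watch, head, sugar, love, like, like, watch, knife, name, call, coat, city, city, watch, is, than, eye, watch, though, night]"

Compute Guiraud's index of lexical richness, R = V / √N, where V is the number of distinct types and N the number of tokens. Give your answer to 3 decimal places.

N = 31, V = 21.
√N = 5.567764
R = 21 / 5.567764 = 3.772

3.772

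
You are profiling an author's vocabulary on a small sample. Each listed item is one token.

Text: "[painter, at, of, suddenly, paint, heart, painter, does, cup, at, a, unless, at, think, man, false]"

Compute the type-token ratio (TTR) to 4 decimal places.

0.8125

N = 16 tokens, V = 13 types.
TTR = V / N = 13 / 16 = 0.8125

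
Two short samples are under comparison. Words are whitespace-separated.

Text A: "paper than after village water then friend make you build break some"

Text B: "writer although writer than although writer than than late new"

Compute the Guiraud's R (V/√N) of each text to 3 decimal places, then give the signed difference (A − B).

1.883

A: V=12, N=12, R=3.464
B: V=5, N=10, R=1.581
Difference = 3.464 − 1.581 = 1.883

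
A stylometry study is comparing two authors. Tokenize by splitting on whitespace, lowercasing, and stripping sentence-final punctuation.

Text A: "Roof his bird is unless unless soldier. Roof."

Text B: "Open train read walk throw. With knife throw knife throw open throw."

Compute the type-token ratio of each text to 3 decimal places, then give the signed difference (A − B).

0.167

TTR(A) = 6/8 = 0.750
TTR(B) = 7/12 = 0.583
Difference = 0.750 − 0.583 = 0.167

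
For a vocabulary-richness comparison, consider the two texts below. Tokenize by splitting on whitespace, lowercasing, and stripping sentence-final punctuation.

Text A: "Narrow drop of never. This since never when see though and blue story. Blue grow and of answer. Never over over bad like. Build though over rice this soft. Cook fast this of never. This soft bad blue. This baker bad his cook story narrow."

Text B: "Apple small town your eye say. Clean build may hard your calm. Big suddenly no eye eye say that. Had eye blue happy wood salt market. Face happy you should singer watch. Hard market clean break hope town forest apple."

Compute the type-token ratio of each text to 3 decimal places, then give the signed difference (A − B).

TTR(A) = 24/45 = 0.533
TTR(B) = 29/40 = 0.725
Difference = 0.533 − 0.725 = -0.192

-0.192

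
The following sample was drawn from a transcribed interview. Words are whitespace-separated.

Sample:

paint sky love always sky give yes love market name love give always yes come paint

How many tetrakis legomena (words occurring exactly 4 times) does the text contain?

0

Frequencies: love:3, paint:2, sky:2, always:2, give:2, yes:2, market:1, name:1, come:1
Words with frequency 4: (none)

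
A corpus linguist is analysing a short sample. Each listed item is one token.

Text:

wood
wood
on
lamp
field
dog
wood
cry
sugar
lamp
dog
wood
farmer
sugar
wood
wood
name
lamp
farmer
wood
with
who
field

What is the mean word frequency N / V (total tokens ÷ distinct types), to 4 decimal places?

N = 23 tokens, V = 11 types.
Mean frequency = N / V = 23 / 11 = 2.0909

2.0909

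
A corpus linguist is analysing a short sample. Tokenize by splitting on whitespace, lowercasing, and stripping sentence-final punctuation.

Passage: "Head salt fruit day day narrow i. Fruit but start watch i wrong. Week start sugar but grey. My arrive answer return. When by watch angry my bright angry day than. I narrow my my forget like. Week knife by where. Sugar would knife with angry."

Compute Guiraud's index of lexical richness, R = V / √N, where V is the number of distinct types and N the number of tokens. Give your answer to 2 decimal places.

N = 46, V = 28.
√N = 6.782330
R = 28 / 6.782330 = 4.13

4.13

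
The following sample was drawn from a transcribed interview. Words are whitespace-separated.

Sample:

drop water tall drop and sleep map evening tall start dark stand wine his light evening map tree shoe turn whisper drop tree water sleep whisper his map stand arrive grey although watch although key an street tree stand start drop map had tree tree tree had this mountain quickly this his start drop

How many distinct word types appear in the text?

Distinct types: {although, an, and, arrive, dark, drop, evening, grey, had, his, key, light, map, mountain, quickly, shoe, sleep, stand, start, street, tall, this, tree, turn, watch, water, whisper, wine}
V = 28

28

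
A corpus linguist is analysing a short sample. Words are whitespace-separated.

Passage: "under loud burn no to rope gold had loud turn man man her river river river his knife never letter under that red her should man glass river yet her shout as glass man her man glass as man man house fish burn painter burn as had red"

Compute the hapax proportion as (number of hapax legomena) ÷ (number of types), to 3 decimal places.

Frequencies: man:7, her:4, river:4, burn:3, glass:3, as:3, under:2, loud:2, had:2, red:2, no:1, to:1, rope:1, gold:1, turn:1, his:1, knife:1, never:1, letter:1, that:1, … (6 more, each freq 1)
Hapax count = 16; type count = 26.
Ratio = 16 / 26 = 0.615

0.615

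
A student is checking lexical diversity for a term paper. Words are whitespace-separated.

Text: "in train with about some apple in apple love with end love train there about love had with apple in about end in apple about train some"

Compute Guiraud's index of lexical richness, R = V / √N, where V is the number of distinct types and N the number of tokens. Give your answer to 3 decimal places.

1.925

N = 27, V = 10.
√N = 5.196152
R = 10 / 5.196152 = 1.925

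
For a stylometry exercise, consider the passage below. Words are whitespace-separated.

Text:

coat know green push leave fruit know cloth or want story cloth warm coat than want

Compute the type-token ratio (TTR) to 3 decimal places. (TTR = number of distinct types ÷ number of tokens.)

0.750

N = 16 tokens, V = 12 types.
TTR = V / N = 12 / 16 = 0.750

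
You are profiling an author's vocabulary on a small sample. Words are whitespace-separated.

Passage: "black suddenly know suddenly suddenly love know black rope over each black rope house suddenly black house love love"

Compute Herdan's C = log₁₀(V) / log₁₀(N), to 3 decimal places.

N = 19, V = 8.
log₁₀(V) = 0.903090, log₁₀(N) = 1.278754
C = 0.903090 / 1.278754 = 0.706

0.706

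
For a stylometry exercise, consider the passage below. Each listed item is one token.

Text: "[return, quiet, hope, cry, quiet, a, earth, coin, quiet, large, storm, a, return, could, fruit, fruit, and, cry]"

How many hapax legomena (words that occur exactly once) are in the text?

Frequencies: quiet:3, return:2, cry:2, a:2, fruit:2, hope:1, earth:1, coin:1, large:1, storm:1, could:1, and:1
Hapax (freq=1): and, coin, could, earth, hope, large, storm

7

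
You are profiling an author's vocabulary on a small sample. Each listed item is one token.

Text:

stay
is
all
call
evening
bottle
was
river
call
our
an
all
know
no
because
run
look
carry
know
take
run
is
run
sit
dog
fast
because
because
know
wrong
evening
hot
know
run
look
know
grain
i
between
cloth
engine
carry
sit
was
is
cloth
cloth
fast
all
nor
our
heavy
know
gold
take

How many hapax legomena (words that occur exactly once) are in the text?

15

Frequencies: know:6, run:4, is:3, all:3, because:3, cloth:3, call:2, evening:2, was:2, our:2, look:2, carry:2, take:2, sit:2, fast:2, stay:1, bottle:1, river:1, an:1, no:1, … (10 more, each freq 1)
Hapax (freq=1): an, between, bottle, dog, engine, gold, grain, heavy, hot, i, no, nor, river, stay, wrong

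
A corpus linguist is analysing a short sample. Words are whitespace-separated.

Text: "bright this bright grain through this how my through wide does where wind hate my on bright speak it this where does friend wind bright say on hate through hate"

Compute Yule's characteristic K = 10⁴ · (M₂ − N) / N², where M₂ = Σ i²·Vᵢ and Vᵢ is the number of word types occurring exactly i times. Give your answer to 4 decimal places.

444.4444

Frequencies: bright:4, this:3, through:3, hate:3, my:2, does:2, where:2, wind:2, on:2, grain:1, how:1, wide:1, speak:1, it:1, friend:1, say:1
N = 30. Frequency spectrum: V_1=7, V_2=5, V_3=3, V_4=1
M₂ = 1²·7 + 2²·5 + 3²·3 + 4²·1 = 70
K = 10000 × (70 − 30) / 30² = 444.4444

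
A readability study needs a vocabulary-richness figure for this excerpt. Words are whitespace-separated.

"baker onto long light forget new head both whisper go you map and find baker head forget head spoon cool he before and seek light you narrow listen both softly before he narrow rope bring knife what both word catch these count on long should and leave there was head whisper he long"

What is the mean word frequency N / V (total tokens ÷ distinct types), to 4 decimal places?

1.5143

N = 53 tokens, V = 35 types.
Mean frequency = N / V = 53 / 35 = 1.5143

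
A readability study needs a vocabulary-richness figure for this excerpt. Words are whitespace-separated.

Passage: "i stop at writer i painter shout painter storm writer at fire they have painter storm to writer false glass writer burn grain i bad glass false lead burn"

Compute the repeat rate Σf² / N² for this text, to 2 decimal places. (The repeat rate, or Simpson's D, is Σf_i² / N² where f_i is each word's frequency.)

0.07

Frequencies: writer:4, i:3, painter:3, at:2, storm:2, false:2, glass:2, burn:2, stop:1, shout:1, fire:1, they:1, have:1, to:1, grain:1, bad:1, lead:1
Σf² = 63; N² = 841
Repeat rate = 63 / 841 = 0.07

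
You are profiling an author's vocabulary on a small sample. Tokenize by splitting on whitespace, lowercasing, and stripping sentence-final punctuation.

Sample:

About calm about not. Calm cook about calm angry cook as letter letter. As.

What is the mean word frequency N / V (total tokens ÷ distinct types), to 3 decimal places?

N = 14 tokens, V = 7 types.
Mean frequency = N / V = 14 / 7 = 2.000

2.000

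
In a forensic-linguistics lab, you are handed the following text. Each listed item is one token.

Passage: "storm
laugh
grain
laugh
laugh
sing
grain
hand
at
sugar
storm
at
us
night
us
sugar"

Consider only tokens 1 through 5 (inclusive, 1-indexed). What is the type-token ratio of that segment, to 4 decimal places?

0.6000

Segment tokens 1–5: storm, laugh, grain, laugh, laugh
Segment N = 5, segment V = 3.
TTR = 3 / 5 = 0.6000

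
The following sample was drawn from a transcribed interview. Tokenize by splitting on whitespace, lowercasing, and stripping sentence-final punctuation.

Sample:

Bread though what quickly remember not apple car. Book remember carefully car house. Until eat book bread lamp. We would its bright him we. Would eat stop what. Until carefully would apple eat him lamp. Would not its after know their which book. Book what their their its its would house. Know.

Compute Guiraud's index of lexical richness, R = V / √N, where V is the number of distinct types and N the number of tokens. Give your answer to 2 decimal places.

3.33

N = 52, V = 24.
√N = 7.211103
R = 24 / 7.211103 = 3.33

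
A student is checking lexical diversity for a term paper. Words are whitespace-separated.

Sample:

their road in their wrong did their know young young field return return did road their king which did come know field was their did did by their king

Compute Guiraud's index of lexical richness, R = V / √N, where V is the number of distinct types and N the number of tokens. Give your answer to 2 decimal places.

N = 29, V = 14.
√N = 5.385165
R = 14 / 5.385165 = 2.60

2.60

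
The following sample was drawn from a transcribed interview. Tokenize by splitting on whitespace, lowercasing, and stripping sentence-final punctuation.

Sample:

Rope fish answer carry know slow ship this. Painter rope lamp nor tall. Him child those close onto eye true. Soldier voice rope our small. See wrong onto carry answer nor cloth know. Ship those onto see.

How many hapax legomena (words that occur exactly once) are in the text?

Frequencies: rope:3, onto:3, answer:2, carry:2, know:2, ship:2, nor:2, those:2, see:2, fish:1, slow:1, this:1, painter:1, lamp:1, tall:1, him:1, child:1, close:1, eye:1, true:1, … (6 more, each freq 1)
Hapax (freq=1): child, close, cloth, eye, fish, him, lamp, our, painter, slow, small, soldier, tall, this, true, voice, wrong

17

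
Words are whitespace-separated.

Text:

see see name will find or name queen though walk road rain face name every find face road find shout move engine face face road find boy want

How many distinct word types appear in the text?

17

Distinct types: {boy, engine, every, face, find, move, name, or, queen, rain, road, see, shout, though, walk, want, will}
V = 17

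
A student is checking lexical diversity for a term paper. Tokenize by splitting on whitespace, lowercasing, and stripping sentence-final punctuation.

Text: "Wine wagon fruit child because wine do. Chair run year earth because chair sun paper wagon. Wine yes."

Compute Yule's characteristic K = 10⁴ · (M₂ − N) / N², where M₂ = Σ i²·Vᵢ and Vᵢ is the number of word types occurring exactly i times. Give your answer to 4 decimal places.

370.3704

Frequencies: wine:3, wagon:2, because:2, chair:2, fruit:1, child:1, do:1, run:1, year:1, earth:1, sun:1, paper:1, yes:1
N = 18. Frequency spectrum: V_1=9, V_2=3, V_3=1
M₂ = 1²·9 + 2²·3 + 3²·1 = 30
K = 10000 × (30 − 18) / 18² = 370.3704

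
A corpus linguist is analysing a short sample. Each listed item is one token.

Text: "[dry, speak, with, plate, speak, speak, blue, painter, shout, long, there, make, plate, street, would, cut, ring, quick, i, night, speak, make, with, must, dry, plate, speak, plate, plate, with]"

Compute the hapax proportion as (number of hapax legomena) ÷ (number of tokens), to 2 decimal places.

Frequencies: speak:5, plate:5, with:3, dry:2, make:2, blue:1, painter:1, shout:1, long:1, there:1, street:1, would:1, cut:1, ring:1, quick:1, i:1, night:1, must:1
Hapax count = 13; token count = 30.
Ratio = 13 / 30 = 0.43

0.43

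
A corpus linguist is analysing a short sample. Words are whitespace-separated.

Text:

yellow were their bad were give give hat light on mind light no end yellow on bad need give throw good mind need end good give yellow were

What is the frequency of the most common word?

4

Frequencies: give:4, yellow:3, were:3, bad:2, light:2, on:2, mind:2, end:2, need:2, good:2, their:1, hat:1, no:1, throw:1
Most common: 'give' with frequency 4.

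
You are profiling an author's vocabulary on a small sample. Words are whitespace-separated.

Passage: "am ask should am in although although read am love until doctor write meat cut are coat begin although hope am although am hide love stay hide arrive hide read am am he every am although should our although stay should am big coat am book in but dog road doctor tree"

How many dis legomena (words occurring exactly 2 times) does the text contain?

6

Frequencies: am:10, although:6, should:3, hide:3, in:2, read:2, love:2, doctor:2, coat:2, stay:2, ask:1, until:1, write:1, meat:1, cut:1, are:1, begin:1, hope:1, arrive:1, he:1, … (8 more, each freq 1)
Words with frequency 2: coat, doctor, in, love, read, stay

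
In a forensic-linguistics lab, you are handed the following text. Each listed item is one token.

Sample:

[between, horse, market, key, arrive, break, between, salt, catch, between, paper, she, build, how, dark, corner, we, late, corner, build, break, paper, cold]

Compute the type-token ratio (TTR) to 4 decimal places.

0.7391

N = 23 tokens, V = 17 types.
TTR = V / N = 17 / 23 = 0.7391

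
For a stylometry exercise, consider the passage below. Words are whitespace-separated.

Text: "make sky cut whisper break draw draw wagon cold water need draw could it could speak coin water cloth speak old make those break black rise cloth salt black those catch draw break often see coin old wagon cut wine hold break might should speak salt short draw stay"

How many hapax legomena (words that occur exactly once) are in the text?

15

Frequencies: draw:5, break:4, speak:3, make:2, cut:2, wagon:2, water:2, could:2, coin:2, cloth:2, old:2, those:2, black:2, salt:2, sky:1, whisper:1, cold:1, need:1, it:1, rise:1, … (9 more, each freq 1)
Hapax (freq=1): catch, cold, hold, it, might, need, often, rise, see, short, should, sky, stay, whisper, wine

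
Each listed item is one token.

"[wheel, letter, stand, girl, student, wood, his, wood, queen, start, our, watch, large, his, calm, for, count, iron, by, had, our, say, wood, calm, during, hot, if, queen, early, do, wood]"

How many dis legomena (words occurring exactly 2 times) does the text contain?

4

Frequencies: wood:4, his:2, queen:2, our:2, calm:2, wheel:1, letter:1, stand:1, girl:1, student:1, start:1, watch:1, large:1, for:1, count:1, iron:1, by:1, had:1, say:1, during:1, … (4 more, each freq 1)
Words with frequency 2: calm, his, our, queen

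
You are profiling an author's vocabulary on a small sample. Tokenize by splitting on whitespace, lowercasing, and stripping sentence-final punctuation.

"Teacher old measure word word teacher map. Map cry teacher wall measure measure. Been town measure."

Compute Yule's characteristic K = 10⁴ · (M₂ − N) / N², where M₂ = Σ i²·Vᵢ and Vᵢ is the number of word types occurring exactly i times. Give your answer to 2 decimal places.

859.38

Frequencies: measure:4, teacher:3, word:2, map:2, old:1, cry:1, wall:1, been:1, town:1
N = 16. Frequency spectrum: V_1=5, V_2=2, V_3=1, V_4=1
M₂ = 1²·5 + 2²·2 + 3²·1 + 4²·1 = 38
K = 10000 × (38 − 16) / 16² = 859.38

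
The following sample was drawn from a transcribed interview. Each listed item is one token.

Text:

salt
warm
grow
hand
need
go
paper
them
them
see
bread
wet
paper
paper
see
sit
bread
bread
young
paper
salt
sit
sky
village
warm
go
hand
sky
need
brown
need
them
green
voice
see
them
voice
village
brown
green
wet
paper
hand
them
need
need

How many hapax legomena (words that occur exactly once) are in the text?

Frequencies: need:5, paper:5, them:5, hand:3, see:3, bread:3, salt:2, warm:2, go:2, wet:2, sit:2, sky:2, village:2, brown:2, green:2, voice:2, grow:1, young:1
Hapax (freq=1): grow, young

2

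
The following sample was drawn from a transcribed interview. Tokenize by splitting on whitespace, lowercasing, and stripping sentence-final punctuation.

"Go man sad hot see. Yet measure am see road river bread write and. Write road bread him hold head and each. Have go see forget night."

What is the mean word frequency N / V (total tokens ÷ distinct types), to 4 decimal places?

1.3500

N = 27 tokens, V = 20 types.
Mean frequency = N / V = 27 / 20 = 1.3500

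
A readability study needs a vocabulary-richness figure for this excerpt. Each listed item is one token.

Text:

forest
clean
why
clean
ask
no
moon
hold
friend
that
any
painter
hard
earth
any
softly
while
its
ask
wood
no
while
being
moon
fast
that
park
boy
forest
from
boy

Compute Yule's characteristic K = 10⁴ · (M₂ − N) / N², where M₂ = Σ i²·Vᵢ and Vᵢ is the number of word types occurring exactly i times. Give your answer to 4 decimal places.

Frequencies: forest:2, clean:2, ask:2, no:2, moon:2, that:2, any:2, while:2, boy:2, why:1, hold:1, friend:1, painter:1, hard:1, earth:1, softly:1, its:1, wood:1, being:1, fast:1, … (2 more, each freq 1)
N = 31. Frequency spectrum: V_1=13, V_2=9
M₂ = 1²·13 + 2²·9 = 49
K = 10000 × (49 − 31) / 31² = 187.3049

187.3049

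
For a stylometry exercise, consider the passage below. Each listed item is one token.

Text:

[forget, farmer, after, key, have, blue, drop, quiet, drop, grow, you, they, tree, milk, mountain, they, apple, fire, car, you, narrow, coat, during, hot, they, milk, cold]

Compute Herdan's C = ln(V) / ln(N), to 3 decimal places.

0.938

N = 27, V = 22.
ln(V) = 3.091042, ln(N) = 3.295837
C = 3.091042 / 3.295837 = 0.938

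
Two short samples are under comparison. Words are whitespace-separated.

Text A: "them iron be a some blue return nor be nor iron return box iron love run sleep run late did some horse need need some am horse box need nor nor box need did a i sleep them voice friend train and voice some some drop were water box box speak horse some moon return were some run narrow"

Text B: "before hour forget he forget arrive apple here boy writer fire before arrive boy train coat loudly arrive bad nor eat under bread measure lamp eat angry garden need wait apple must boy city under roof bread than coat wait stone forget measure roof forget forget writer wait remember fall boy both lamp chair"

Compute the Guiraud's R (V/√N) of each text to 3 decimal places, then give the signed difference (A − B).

A: V=28, N=59, R=3.645
B: V=33, N=54, R=4.491
Difference = 3.645 − 4.491 = -0.846

-0.846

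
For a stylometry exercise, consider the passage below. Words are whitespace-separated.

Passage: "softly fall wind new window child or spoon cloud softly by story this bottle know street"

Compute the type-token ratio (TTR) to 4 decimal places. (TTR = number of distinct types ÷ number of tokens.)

0.9375

N = 16 tokens, V = 15 types.
TTR = V / N = 15 / 16 = 0.9375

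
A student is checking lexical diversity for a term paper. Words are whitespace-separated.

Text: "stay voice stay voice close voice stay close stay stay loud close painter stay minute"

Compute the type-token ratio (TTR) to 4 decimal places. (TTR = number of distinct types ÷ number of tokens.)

N = 15 tokens, V = 6 types.
TTR = V / N = 6 / 15 = 0.4000

0.4000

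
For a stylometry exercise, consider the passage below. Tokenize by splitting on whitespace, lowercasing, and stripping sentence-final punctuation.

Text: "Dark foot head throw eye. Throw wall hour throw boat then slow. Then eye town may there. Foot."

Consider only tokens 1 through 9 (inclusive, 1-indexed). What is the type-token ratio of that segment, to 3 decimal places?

Segment tokens 1–9: dark, foot, head, throw, eye, throw, wall, hour, throw
Segment N = 9, segment V = 7.
TTR = 7 / 9 = 0.778

0.778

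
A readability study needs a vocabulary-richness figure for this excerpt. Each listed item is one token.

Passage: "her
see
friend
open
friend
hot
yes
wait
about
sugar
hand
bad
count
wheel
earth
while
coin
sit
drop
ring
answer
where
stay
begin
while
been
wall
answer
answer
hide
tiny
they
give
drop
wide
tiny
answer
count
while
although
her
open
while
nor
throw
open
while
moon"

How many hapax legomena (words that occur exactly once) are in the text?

Frequencies: while:5, answer:4, open:3, her:2, friend:2, count:2, drop:2, tiny:2, see:1, hot:1, yes:1, wait:1, about:1, sugar:1, hand:1, bad:1, wheel:1, earth:1, coin:1, sit:1, … (14 more, each freq 1)
Hapax (freq=1): about, although, bad, been, begin, coin, earth, give, hand, hide, hot, moon, nor, ring, see, sit, stay, sugar, they, throw, wait, wall, wheel, where, wide, yes

26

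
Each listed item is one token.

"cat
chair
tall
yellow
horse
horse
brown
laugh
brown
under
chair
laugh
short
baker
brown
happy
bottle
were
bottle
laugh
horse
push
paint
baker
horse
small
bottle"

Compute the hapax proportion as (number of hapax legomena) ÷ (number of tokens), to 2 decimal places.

0.37

Frequencies: horse:4, brown:3, laugh:3, bottle:3, chair:2, baker:2, cat:1, tall:1, yellow:1, under:1, short:1, happy:1, were:1, push:1, paint:1, small:1
Hapax count = 10; token count = 27.
Ratio = 10 / 27 = 0.37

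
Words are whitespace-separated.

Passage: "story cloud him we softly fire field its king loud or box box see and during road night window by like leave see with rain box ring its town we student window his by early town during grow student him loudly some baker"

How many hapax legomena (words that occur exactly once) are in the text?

22

Frequencies: box:3, him:2, we:2, its:2, see:2, during:2, window:2, by:2, town:2, student:2, story:1, cloud:1, softly:1, fire:1, field:1, king:1, loud:1, or:1, and:1, road:1, … (12 more, each freq 1)
Hapax (freq=1): and, baker, cloud, early, field, fire, grow, his, king, leave, like, loud, loudly, night, or, rain, ring, road, softly, some, story, with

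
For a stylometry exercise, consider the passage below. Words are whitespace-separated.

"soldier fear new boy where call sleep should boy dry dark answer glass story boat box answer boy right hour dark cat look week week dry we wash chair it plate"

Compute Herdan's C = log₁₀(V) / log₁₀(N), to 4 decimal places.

N = 31, V = 25.
log₁₀(V) = 1.397940, log₁₀(N) = 1.491362
C = 1.397940 / 1.491362 = 0.9374

0.9374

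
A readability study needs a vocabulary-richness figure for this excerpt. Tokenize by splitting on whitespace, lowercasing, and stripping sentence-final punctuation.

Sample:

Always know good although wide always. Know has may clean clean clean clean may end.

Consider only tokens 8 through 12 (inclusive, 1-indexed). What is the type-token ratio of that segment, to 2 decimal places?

0.60

Segment tokens 8–12: has, may, clean, clean, clean
Segment N = 5, segment V = 3.
TTR = 3 / 5 = 0.60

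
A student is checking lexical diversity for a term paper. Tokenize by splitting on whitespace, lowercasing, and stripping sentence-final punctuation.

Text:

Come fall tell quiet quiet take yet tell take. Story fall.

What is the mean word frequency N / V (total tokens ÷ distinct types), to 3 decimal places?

1.571

N = 11 tokens, V = 7 types.
Mean frequency = N / V = 11 / 7 = 1.571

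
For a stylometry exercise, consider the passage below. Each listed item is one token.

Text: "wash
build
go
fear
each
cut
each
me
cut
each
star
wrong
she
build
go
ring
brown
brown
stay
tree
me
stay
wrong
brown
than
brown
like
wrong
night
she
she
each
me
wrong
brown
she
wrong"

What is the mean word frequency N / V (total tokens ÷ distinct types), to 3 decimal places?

N = 37 tokens, V = 17 types.
Mean frequency = N / V = 37 / 17 = 2.176

2.176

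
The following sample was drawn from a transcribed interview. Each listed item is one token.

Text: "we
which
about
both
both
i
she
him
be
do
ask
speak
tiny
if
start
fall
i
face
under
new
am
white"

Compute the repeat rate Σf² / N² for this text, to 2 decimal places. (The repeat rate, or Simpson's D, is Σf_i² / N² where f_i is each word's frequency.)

0.05

Frequencies: both:2, i:2, we:1, which:1, about:1, she:1, him:1, be:1, do:1, ask:1, speak:1, tiny:1, if:1, start:1, fall:1, face:1, under:1, new:1, am:1, white:1
Σf² = 26; N² = 484
Repeat rate = 26 / 484 = 0.05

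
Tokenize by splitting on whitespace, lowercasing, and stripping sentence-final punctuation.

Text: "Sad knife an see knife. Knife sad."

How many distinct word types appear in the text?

Distinct types: {an, knife, sad, see}
V = 4

4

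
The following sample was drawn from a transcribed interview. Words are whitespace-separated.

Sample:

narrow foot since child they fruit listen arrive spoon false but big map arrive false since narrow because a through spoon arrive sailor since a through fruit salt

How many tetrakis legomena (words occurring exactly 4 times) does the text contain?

Frequencies: since:3, arrive:3, narrow:2, fruit:2, spoon:2, false:2, a:2, through:2, foot:1, child:1, they:1, listen:1, but:1, big:1, map:1, because:1, sailor:1, salt:1
Words with frequency 4: (none)

0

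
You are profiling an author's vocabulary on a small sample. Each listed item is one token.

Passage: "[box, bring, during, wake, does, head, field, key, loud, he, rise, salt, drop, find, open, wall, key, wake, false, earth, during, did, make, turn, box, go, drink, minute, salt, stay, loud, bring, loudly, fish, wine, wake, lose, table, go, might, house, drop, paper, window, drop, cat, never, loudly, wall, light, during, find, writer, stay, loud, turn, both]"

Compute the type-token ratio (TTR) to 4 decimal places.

N = 57 tokens, V = 39 types.
TTR = V / N = 39 / 57 = 0.6842

0.6842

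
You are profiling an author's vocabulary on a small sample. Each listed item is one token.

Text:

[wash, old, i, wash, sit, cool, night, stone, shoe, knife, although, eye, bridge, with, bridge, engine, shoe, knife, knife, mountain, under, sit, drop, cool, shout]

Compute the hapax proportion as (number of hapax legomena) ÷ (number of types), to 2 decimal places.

Frequencies: knife:3, wash:2, sit:2, cool:2, shoe:2, bridge:2, old:1, i:1, night:1, stone:1, although:1, eye:1, with:1, engine:1, mountain:1, under:1, drop:1, shout:1
Hapax count = 12; type count = 18.
Ratio = 12 / 18 = 0.67

0.67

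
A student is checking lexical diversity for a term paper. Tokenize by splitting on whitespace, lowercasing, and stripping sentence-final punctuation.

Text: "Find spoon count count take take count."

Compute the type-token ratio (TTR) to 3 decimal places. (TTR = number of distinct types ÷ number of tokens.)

0.571

N = 7 tokens, V = 4 types.
TTR = V / N = 4 / 7 = 0.571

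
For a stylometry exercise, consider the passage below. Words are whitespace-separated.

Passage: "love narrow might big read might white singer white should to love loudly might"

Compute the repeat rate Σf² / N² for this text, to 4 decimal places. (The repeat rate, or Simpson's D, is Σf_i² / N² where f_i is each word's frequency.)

0.1224

Frequencies: might:3, love:2, white:2, narrow:1, big:1, read:1, singer:1, should:1, to:1, loudly:1
Σf² = 24; N² = 196
Repeat rate = 24 / 196 = 0.1224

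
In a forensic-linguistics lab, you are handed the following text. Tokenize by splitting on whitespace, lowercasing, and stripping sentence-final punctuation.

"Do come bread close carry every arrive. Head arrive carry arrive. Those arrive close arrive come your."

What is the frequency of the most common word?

5

Frequencies: arrive:5, come:2, close:2, carry:2, do:1, bread:1, every:1, head:1, those:1, your:1
Most common: 'arrive' with frequency 5.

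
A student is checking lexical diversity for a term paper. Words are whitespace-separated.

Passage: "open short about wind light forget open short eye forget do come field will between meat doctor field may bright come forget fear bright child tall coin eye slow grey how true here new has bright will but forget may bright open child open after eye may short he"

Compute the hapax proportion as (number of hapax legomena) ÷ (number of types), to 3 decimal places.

0.667

Frequencies: open:4, forget:4, bright:4, short:3, eye:3, may:3, come:2, field:2, will:2, child:2, about:1, wind:1, light:1, do:1, between:1, meat:1, doctor:1, fear:1, tall:1, coin:1, … (10 more, each freq 1)
Hapax count = 20; type count = 30.
Ratio = 20 / 30 = 0.667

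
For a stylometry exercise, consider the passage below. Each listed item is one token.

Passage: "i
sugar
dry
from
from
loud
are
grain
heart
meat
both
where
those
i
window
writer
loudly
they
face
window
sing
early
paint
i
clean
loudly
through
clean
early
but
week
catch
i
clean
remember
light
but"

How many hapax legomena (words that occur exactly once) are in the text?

Frequencies: i:4, clean:3, from:2, window:2, loudly:2, early:2, but:2, sugar:1, dry:1, loud:1, are:1, grain:1, heart:1, meat:1, both:1, where:1, those:1, writer:1, they:1, face:1, … (7 more, each freq 1)
Hapax (freq=1): are, both, catch, dry, face, grain, heart, light, loud, meat, paint, remember, sing, sugar, they, those, through, week, where, writer

20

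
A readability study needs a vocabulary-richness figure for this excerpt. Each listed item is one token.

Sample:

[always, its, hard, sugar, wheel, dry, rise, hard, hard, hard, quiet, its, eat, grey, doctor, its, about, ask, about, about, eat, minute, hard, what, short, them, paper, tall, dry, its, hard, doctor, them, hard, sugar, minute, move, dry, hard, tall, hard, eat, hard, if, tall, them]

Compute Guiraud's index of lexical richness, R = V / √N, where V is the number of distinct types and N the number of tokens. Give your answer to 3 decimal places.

N = 46, V = 21.
√N = 6.782330
R = 21 / 6.782330 = 3.096

3.096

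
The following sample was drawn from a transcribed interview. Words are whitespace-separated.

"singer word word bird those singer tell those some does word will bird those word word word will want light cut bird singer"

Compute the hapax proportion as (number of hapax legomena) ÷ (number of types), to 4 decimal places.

Frequencies: word:6, singer:3, bird:3, those:3, will:2, tell:1, some:1, does:1, want:1, light:1, cut:1
Hapax count = 6; type count = 11.
Ratio = 6 / 11 = 0.5455

0.5455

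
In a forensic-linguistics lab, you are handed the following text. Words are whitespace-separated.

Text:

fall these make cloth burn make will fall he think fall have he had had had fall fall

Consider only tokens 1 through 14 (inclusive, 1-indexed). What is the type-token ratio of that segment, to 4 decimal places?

0.7143

Segment tokens 1–14: fall, these, make, cloth, burn, make, will, fall, he, think, fall, have, he, had
Segment N = 14, segment V = 10.
TTR = 10 / 14 = 0.7143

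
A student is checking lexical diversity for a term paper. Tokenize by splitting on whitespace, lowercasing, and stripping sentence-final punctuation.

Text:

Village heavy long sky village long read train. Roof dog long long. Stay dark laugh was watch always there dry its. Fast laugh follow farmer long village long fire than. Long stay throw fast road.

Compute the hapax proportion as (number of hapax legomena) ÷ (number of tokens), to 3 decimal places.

0.543

Frequencies: long:7, village:3, stay:2, laugh:2, fast:2, heavy:1, sky:1, read:1, train:1, roof:1, dog:1, dark:1, was:1, watch:1, always:1, there:1, dry:1, its:1, follow:1, farmer:1, … (4 more, each freq 1)
Hapax count = 19; token count = 35.
Ratio = 19 / 35 = 0.543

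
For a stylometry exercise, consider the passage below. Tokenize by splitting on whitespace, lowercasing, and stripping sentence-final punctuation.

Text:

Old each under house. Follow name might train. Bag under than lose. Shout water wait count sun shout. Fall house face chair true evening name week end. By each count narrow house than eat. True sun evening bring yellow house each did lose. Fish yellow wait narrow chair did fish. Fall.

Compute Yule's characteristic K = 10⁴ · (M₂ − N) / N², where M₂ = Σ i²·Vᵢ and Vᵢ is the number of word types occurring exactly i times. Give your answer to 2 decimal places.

192.23

Frequencies: house:4, each:3, under:2, name:2, than:2, lose:2, shout:2, wait:2, count:2, sun:2, fall:2, chair:2, true:2, evening:2, narrow:2, yellow:2, did:2, fish:2, old:1, follow:1, … (10 more, each freq 1)
N = 51. Frequency spectrum: V_1=12, V_2=16, V_3=1, V_4=1
M₂ = 1²·12 + 2²·16 + 3²·1 + 4²·1 = 101
K = 10000 × (101 − 51) / 51² = 192.23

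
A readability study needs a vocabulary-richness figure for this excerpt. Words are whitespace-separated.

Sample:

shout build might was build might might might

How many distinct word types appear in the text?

4

Distinct types: {build, might, shout, was}
V = 4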